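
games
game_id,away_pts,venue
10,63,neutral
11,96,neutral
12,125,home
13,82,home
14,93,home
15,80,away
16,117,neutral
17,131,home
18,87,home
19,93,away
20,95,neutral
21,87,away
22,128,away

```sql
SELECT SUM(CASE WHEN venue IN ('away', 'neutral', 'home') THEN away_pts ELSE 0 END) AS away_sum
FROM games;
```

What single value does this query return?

1277

game_id=10: ✓ → 63
game_id=11: ✓ → 96
game_id=12: ✓ → 125
game_id=13: ✓ → 82
game_id=14: ✓ → 93
game_id=15: ✓ → 80
game_id=16: ✓ → 117
game_id=17: ✓ → 131
game_id=18: ✓ → 87
game_id=19: ✓ → 93
game_id=20: ✓ → 95
game_id=21: ✓ → 87
game_id=22: ✓ → 128
away_sum = 63 + 96 + 125 + 82 + 93 + 80 + 117 + 131 + 87 + 93 + 95 + 87 + 128 = 1277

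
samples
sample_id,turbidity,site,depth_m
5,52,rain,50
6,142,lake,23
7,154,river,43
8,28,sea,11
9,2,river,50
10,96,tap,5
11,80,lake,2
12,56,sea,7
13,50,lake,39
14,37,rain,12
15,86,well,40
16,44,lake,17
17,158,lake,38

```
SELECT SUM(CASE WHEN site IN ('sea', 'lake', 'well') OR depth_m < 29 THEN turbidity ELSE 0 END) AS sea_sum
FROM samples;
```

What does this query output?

sample_id=5: ✗
sample_id=6: ✓ → 142
sample_id=7: ✗
sample_id=8: ✓ → 28
sample_id=9: ✗
sample_id=10: ✓ → 96
sample_id=11: ✓ → 80
sample_id=12: ✓ → 56
sample_id=13: ✓ → 50
sample_id=14: ✓ → 37
sample_id=15: ✓ → 86
sample_id=16: ✓ → 44
sample_id=17: ✓ → 158
sea_sum = 142 + 28 + 96 + 80 + 56 + 50 + 37 + 86 + 44 + 158 = 777

777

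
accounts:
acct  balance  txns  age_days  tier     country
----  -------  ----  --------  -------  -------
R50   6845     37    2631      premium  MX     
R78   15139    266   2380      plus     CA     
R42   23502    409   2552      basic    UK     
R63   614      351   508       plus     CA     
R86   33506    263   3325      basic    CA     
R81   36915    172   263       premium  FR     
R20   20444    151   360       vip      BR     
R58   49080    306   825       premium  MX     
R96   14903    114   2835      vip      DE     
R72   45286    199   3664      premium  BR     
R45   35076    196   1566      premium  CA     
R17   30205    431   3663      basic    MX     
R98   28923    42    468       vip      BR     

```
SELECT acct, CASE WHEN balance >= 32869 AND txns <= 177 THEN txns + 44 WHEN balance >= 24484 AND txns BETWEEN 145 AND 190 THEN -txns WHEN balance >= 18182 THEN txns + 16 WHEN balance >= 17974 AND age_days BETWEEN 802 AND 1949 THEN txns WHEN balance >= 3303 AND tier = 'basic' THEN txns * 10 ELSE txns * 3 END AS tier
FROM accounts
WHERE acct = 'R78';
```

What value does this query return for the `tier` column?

798

acct = R78: balance=15139, txns=266, age_days=2380, tier=plus, country=CA.
balance >= 32869 AND txns <= 177 → false
balance >= 24484 AND txns BETWEEN 145 AND 190 → false
balance >= 18182 → false
balance >= 17974 AND age_days BETWEEN 802 AND 1949 → false
balance >= 3303 AND tier = 'basic' → false
No prior WHEN matched → ELSE → 798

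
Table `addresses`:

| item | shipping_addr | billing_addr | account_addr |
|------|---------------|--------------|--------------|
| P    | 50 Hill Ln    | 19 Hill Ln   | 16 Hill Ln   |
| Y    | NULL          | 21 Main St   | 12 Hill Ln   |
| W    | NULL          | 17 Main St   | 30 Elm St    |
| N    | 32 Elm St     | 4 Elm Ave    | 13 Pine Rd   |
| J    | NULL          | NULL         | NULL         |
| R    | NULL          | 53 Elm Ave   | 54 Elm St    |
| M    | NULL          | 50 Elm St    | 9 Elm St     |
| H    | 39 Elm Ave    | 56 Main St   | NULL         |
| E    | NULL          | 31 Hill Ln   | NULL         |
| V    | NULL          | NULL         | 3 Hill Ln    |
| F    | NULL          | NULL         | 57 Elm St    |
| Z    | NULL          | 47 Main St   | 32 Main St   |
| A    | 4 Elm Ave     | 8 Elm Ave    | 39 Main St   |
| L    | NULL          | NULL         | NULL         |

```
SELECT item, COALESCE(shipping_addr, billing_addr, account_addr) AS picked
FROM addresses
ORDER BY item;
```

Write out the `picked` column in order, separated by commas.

4 Elm Ave, 31 Hill Ln, 57 Elm St, 39 Elm Ave, NULL, NULL, 50 Elm St, 32 Elm St, 50 Hill Ln, 53 Elm Ave, 3 Hill Ln, 17 Main St, 21 Main St, 47 Main St

item=A: shipping_addr=4 Elm Ave → 4 Elm Ave
item=E: shipping_addr=NULL, billing_addr=31 Hill Ln → 31 Hill Ln
item=F: shipping_addr=NULL, billing_addr=NULL, account_addr=57 Elm St → 57 Elm St
item=H: shipping_addr=39 Elm Ave → 39 Elm Ave
item=J: shipping_addr=NULL, billing_addr=NULL, account_addr=NULL (all NULL) → NULL
item=L: shipping_addr=NULL, billing_addr=NULL, account_addr=NULL (all NULL) → NULL
item=M: shipping_addr=NULL, billing_addr=50 Elm St → 50 Elm St
item=N: shipping_addr=32 Elm St → 32 Elm St
item=P: shipping_addr=50 Hill Ln → 50 Hill Ln
item=R: shipping_addr=NULL, billing_addr=53 Elm Ave → 53 Elm Ave
item=V: shipping_addr=NULL, billing_addr=NULL, account_addr=3 Hill Ln → 3 Hill Ln
item=W: shipping_addr=NULL, billing_addr=17 Main St → 17 Main St
item=Y: shipping_addr=NULL, billing_addr=21 Main St → 21 Main St
item=Z: shipping_addr=NULL, billing_addr=47 Main St → 47 Main St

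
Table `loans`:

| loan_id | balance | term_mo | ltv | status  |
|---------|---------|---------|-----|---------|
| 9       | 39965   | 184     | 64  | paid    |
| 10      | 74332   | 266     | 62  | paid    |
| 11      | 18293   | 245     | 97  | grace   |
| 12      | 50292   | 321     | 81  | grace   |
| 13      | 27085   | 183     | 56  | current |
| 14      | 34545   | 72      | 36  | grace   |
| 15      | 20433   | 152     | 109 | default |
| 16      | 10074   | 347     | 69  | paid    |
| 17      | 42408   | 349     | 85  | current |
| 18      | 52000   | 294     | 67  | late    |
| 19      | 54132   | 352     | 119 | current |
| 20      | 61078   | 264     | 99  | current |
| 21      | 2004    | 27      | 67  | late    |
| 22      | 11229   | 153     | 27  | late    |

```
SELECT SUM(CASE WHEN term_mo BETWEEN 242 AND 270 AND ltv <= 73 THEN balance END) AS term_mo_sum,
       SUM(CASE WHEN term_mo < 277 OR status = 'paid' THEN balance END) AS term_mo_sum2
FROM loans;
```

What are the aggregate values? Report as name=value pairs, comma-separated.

term_mo_sum=74332, term_mo_sum2=299038

[term_mo_sum: term_mo BETWEEN 242 AND 270 AND ltv <= 73]
loan_id=9: ✗
loan_id=10: ✓ → 74332
loan_id=11: ✗
loan_id=12: ✗
loan_id=13: ✗
loan_id=14: ✗
loan_id=15: ✗
loan_id=16: ✗
loan_id=17: ✗
loan_id=18: ✗
loan_id=19: ✗
loan_id=20: ✗
loan_id=21: ✗
loan_id=22: ✗
term_mo_sum = 74332
—
[term_mo_sum2: term_mo < 277 OR status = 'paid']
loan_id=9: ✓ → 39965
loan_id=10: ✓ → 74332
loan_id=11: ✓ → 18293
loan_id=12: ✗
loan_id=13: ✓ → 27085
loan_id=14: ✓ → 34545
loan_id=15: ✓ → 20433
loan_id=16: ✓ → 10074
loan_id=17: ✗
loan_id=18: ✗
loan_id=19: ✗
loan_id=20: ✓ → 61078
loan_id=21: ✓ → 2004
loan_id=22: ✓ → 11229
term_mo_sum2 = 39965 + 74332 + 18293 + 27085 + 34545 + 20433 + 10074 + 61078 + 2004 + 11229 = 299038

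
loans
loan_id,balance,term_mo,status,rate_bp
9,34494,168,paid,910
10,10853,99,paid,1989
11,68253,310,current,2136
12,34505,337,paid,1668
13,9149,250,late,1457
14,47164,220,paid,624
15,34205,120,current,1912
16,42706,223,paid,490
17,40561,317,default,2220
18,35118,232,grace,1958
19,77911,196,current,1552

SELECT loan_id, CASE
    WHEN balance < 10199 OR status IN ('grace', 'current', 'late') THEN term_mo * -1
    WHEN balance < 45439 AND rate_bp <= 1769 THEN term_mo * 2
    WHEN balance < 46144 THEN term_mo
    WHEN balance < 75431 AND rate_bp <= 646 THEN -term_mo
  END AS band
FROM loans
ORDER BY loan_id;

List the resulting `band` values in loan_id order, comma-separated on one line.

loan_id=9: balance < 45439 AND rate_bp <= 1769 → 336
loan_id=10: balance < 46144 → 99
loan_id=11: balance < 10199 OR status IN ('grace', 'current', 'late') → -310
loan_id=12: balance < 45439 AND rate_bp <= 1769 → 674
loan_id=13: balance < 10199 OR status IN ('grace', 'current', 'late') → -250
loan_id=14: balance < 75431 AND rate_bp <= 646 → -220
loan_id=15: balance < 10199 OR status IN ('grace', 'current', 'late') → -120
loan_id=16: balance < 45439 AND rate_bp <= 1769 → 446
loan_id=17: balance < 46144 → 317
loan_id=18: balance < 10199 OR status IN ('grace', 'current', 'late') → -232
loan_id=19: balance < 10199 OR status IN ('grace', 'current', 'late') → -196

336, 99, -310, 674, -250, -220, -120, 446, 317, -232, -196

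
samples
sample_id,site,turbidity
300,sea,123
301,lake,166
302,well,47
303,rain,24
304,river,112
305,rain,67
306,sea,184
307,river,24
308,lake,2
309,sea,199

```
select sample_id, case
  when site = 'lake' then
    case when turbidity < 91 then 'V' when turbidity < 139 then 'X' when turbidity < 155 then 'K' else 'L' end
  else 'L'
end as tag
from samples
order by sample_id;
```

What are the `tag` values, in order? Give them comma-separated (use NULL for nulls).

sample_id=300: site='sea' → outer ELSE → L
sample_id=301: site='lake' → inner[ELSE] → L
sample_id=302: site='well' → outer ELSE → L
sample_id=303: site='rain' → outer ELSE → L
sample_id=304: site='river' → outer ELSE → L
sample_id=305: site='rain' → outer ELSE → L
sample_id=306: site='sea' → outer ELSE → L
sample_id=307: site='river' → outer ELSE → L
sample_id=308: site='lake' → inner[turbidity < 91] → V
sample_id=309: site='sea' → outer ELSE → L

L, L, L, L, L, L, L, L, V, L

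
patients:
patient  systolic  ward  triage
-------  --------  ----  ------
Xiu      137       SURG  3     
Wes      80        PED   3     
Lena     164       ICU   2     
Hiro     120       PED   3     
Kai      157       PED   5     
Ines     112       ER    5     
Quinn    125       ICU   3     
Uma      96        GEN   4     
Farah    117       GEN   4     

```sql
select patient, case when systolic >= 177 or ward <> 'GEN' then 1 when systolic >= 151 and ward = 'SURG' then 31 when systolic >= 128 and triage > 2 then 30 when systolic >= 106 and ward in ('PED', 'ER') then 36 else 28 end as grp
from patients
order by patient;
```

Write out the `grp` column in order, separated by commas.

patient=Farah: ELSE → 28
patient=Hiro: systolic >= 177 or ward <> 'GEN' → 1
patient=Ines: systolic >= 177 or ward <> 'GEN' → 1
patient=Kai: systolic >= 177 or ward <> 'GEN' → 1
patient=Lena: systolic >= 177 or ward <> 'GEN' → 1
patient=Quinn: systolic >= 177 or ward <> 'GEN' → 1
patient=Uma: ELSE → 28
patient=Wes: systolic >= 177 or ward <> 'GEN' → 1
patient=Xiu: systolic >= 177 or ward <> 'GEN' → 1

28, 1, 1, 1, 1, 1, 28, 1, 1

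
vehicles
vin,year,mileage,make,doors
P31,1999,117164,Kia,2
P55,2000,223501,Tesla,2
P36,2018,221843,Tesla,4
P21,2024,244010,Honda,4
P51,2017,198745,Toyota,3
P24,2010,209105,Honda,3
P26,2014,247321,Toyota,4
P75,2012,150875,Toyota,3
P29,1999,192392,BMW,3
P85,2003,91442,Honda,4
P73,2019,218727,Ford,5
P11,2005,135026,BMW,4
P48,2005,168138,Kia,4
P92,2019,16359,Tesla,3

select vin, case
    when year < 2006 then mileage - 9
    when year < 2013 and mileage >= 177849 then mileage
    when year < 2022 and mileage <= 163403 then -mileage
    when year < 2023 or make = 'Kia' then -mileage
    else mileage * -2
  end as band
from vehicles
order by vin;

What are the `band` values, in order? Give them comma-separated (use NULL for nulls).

vin=P11: year < 2006 → 135017
vin=P21: ELSE → -488020
vin=P24: year < 2013 and mileage >= 177849 → 209105
vin=P26: year < 2023 or make = 'Kia' → -247321
vin=P29: year < 2006 → 192383
vin=P31: year < 2006 → 117155
vin=P36: year < 2023 or make = 'Kia' → -221843
vin=P48: year < 2006 → 168129
vin=P51: year < 2023 or make = 'Kia' → -198745
vin=P55: year < 2006 → 223492
vin=P73: year < 2023 or make = 'Kia' → -218727
vin=P75: year < 2022 and mileage <= 163403 → -150875
vin=P85: year < 2006 → 91433
vin=P92: year < 2022 and mileage <= 163403 → -16359

135017, -488020, 209105, -247321, 192383, 117155, -221843, 168129, -198745, 223492, -218727, -150875, 91433, -16359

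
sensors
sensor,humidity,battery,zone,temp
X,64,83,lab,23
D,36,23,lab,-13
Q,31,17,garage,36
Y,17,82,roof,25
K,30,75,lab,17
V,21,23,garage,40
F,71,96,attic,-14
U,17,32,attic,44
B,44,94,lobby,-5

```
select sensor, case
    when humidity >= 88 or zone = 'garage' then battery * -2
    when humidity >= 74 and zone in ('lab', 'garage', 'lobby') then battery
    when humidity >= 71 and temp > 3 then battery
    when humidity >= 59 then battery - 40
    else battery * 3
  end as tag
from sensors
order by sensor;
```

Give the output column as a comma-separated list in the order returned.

sensor=B: ELSE → 282
sensor=D: ELSE → 69
sensor=F: humidity >= 59 → 56
sensor=K: ELSE → 225
sensor=Q: humidity >= 88 or zone = 'garage' → -34
sensor=U: ELSE → 96
sensor=V: humidity >= 88 or zone = 'garage' → -46
sensor=X: humidity >= 59 → 43
sensor=Y: ELSE → 246

282, 69, 56, 225, -34, 96, -46, 43, 246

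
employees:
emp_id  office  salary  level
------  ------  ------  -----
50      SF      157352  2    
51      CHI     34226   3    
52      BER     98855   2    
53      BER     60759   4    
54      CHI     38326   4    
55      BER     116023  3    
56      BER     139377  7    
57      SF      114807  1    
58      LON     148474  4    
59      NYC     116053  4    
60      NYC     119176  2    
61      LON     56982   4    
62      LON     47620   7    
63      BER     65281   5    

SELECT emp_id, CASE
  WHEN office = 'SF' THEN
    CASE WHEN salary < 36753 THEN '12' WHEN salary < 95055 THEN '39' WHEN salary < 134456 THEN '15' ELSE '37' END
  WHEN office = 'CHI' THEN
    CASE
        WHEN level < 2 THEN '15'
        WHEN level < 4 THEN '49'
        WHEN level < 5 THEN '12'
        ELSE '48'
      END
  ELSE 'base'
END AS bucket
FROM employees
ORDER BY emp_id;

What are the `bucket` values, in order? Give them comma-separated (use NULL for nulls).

37, 49, base, base, 12, base, base, 15, base, base, base, base, base, base

emp_id=50: office='SF' → inner[ELSE] → 37
emp_id=51: office='CHI' → inner[level < 4] → 49
emp_id=52: office='BER' → outer ELSE → base
emp_id=53: office='BER' → outer ELSE → base
emp_id=54: office='CHI' → inner[level < 5] → 12
emp_id=55: office='BER' → outer ELSE → base
emp_id=56: office='BER' → outer ELSE → base
emp_id=57: office='SF' → inner[salary < 134456] → 15
emp_id=58: office='LON' → outer ELSE → base
emp_id=59: office='NYC' → outer ELSE → base
emp_id=60: office='NYC' → outer ELSE → base
emp_id=61: office='LON' → outer ELSE → base
emp_id=62: office='LON' → outer ELSE → base
emp_id=63: office='BER' → outer ELSE → base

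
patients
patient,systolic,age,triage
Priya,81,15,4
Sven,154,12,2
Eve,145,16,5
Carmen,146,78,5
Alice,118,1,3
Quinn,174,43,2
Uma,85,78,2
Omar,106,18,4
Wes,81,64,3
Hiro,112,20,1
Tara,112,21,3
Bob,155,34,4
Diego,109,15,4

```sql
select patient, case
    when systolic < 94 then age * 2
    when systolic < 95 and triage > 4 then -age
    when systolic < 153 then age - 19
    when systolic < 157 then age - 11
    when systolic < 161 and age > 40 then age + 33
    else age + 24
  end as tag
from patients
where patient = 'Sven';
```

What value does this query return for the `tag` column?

1

patient = Sven: systolic=154, age=12, triage=2.
systolic < 94 → false
systolic < 95 and triage > 4 → false
systolic < 153 → false
systolic < 157 → true → 1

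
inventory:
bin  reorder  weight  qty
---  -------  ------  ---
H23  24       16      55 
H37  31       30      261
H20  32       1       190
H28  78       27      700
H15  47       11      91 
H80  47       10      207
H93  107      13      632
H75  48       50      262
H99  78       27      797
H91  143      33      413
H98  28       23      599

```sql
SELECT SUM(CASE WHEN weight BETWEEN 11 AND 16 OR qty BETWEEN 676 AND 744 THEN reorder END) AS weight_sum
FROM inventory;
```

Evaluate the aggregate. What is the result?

256

bin=H23: ✓ → 24
bin=H37: ✗
bin=H20: ✗
bin=H28: ✓ → 78
bin=H15: ✓ → 47
bin=H80: ✗
bin=H93: ✓ → 107
bin=H75: ✗
bin=H99: ✗
bin=H91: ✗
bin=H98: ✗
weight_sum = 24 + 78 + 47 + 107 = 256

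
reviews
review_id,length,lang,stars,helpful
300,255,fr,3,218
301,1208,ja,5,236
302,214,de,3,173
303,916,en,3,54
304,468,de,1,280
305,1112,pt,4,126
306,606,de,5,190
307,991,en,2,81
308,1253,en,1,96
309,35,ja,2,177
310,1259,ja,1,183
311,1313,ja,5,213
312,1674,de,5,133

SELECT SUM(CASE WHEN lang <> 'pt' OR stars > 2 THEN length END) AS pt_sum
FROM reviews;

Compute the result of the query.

11304

review_id=300: ✓ → 255
review_id=301: ✓ → 1208
review_id=302: ✓ → 214
review_id=303: ✓ → 916
review_id=304: ✓ → 468
review_id=305: ✓ → 1112
review_id=306: ✓ → 606
review_id=307: ✓ → 991
review_id=308: ✓ → 1253
review_id=309: ✓ → 35
review_id=310: ✓ → 1259
review_id=311: ✓ → 1313
review_id=312: ✓ → 1674
pt_sum = 255 + 1208 + 214 + 916 + 468 + 1112 + 606 + 991 + 1253 + 35 + 1259 + 1313 + 1674 = 11304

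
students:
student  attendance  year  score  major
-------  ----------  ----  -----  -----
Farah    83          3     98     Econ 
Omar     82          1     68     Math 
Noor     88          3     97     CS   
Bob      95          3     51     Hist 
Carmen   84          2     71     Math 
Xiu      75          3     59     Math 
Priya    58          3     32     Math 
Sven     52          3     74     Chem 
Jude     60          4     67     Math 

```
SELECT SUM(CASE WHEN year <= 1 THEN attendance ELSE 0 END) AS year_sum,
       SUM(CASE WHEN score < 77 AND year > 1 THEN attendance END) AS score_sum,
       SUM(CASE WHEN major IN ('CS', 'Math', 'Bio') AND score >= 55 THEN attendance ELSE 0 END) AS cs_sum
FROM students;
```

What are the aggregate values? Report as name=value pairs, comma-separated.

[year_sum: year <= 1]
student=Farah: ✗
student=Omar: ✓ → 82
student=Noor: ✗
student=Bob: ✗
student=Carmen: ✗
student=Xiu: ✗
student=Priya: ✗
student=Sven: ✗
student=Jude: ✗
year_sum = 82
—
[score_sum: score < 77 AND year > 1]
student=Farah: ✗
student=Omar: ✗
student=Noor: ✗
student=Bob: ✓ → 95
student=Carmen: ✓ → 84
student=Xiu: ✓ → 75
student=Priya: ✓ → 58
student=Sven: ✓ → 52
student=Jude: ✓ → 60
score_sum = 95 + 84 + 75 + 58 + 52 + 60 = 424
—
[cs_sum: major IN ('CS', 'Math', 'Bio') AND score >= 55]
student=Farah: ✗
student=Omar: ✓ → 82
student=Noor: ✓ → 88
student=Bob: ✗
student=Carmen: ✓ → 84
student=Xiu: ✓ → 75
student=Priya: ✗
student=Sven: ✗
student=Jude: ✓ → 60
cs_sum = 82 + 88 + 84 + 75 + 60 = 389

year_sum=82, score_sum=424, cs_sum=389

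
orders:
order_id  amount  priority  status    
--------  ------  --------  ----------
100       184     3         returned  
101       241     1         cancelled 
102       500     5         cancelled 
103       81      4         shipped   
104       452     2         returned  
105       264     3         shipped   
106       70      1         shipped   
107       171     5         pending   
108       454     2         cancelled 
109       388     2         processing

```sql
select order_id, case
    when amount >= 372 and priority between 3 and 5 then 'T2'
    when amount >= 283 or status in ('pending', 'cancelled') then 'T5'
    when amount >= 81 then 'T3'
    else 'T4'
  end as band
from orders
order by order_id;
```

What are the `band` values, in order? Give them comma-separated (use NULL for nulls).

order_id=100: amount >= 81 → T3
order_id=101: amount >= 283 or status in ('pending', 'cancelled') → T5
order_id=102: amount >= 372 and priority between 3 and 5 → T2
order_id=103: amount >= 81 → T3
order_id=104: amount >= 283 or status in ('pending', 'cancelled') → T5
order_id=105: amount >= 81 → T3
order_id=106: ELSE → T4
order_id=107: amount >= 283 or status in ('pending', 'cancelled') → T5
order_id=108: amount >= 283 or status in ('pending', 'cancelled') → T5
order_id=109: amount >= 283 or status in ('pending', 'cancelled') → T5

T3, T5, T2, T3, T5, T3, T4, T5, T5, T5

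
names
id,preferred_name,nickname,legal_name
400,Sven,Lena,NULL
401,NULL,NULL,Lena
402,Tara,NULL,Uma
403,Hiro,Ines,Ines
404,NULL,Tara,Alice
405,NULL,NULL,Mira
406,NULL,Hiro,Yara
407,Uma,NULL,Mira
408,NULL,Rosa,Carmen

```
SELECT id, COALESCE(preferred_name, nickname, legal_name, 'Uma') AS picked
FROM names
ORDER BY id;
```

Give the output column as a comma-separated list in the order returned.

Sven, Lena, Tara, Hiro, Tara, Mira, Hiro, Uma, Rosa

id=400: preferred_name=Sven → Sven
id=401: preferred_name=NULL, nickname=NULL, legal_name=Lena → Lena
id=402: preferred_name=Tara → Tara
id=403: preferred_name=Hiro → Hiro
id=404: preferred_name=NULL, nickname=Tara → Tara
id=405: preferred_name=NULL, nickname=NULL, legal_name=Mira → Mira
id=406: preferred_name=NULL, nickname=Hiro → Hiro
id=407: preferred_name=Uma → Uma
id=408: preferred_name=NULL, nickname=Rosa → Rosa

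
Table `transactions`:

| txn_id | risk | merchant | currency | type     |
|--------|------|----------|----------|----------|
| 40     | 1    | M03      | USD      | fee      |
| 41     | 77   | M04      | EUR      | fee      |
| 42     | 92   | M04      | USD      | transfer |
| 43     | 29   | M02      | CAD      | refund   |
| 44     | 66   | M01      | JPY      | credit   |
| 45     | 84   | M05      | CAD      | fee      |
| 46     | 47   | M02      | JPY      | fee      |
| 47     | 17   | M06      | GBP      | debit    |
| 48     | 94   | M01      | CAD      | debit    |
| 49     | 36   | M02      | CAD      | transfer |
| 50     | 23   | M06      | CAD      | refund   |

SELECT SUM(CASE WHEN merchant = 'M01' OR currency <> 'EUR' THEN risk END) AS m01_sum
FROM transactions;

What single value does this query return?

489

txn_id=40: ✓ → 1
txn_id=41: ✗
txn_id=42: ✓ → 92
txn_id=43: ✓ → 29
txn_id=44: ✓ → 66
txn_id=45: ✓ → 84
txn_id=46: ✓ → 47
txn_id=47: ✓ → 17
txn_id=48: ✓ → 94
txn_id=49: ✓ → 36
txn_id=50: ✓ → 23
m01_sum = 1 + 92 + 29 + 66 + 84 + 47 + 17 + 94 + 36 + 23 = 489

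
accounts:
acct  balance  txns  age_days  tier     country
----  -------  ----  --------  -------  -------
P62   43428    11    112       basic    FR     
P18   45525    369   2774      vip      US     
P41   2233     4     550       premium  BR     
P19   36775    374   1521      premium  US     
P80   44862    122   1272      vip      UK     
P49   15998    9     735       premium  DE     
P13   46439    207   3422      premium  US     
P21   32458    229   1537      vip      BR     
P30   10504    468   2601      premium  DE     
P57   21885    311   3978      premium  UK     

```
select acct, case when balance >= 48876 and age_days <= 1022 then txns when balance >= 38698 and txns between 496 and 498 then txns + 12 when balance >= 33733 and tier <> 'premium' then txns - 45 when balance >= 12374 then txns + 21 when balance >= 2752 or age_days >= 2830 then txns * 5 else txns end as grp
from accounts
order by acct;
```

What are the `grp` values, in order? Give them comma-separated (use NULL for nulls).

228, 324, 395, 250, 2340, 4, 30, 332, -34, 77

acct=P13: balance >= 12374 → 228
acct=P18: balance >= 33733 and tier <> 'premium' → 324
acct=P19: balance >= 12374 → 395
acct=P21: balance >= 12374 → 250
acct=P30: balance >= 2752 or age_days >= 2830 → 2340
acct=P41: ELSE → 4
acct=P49: balance >= 12374 → 30
acct=P57: balance >= 12374 → 332
acct=P62: balance >= 33733 and tier <> 'premium' → -34
acct=P80: balance >= 33733 and tier <> 'premium' → 77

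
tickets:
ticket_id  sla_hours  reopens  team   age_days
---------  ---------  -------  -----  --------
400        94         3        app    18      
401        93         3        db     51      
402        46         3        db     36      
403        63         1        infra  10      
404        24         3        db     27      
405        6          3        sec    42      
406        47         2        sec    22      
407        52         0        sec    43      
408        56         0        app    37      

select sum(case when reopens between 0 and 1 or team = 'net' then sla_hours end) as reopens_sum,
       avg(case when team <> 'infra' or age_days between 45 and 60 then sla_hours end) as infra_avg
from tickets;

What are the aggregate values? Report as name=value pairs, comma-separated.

[reopens_sum: reopens between 0 and 1 or team = 'net']
ticket_id=400: ✗
ticket_id=401: ✗
ticket_id=402: ✗
ticket_id=403: ✓ → 63
ticket_id=404: ✗
ticket_id=405: ✗
ticket_id=406: ✗
ticket_id=407: ✓ → 52
ticket_id=408: ✓ → 56
reopens_sum = 63 + 52 + 56 = 171
—
[infra_avg: team <> 'infra' or age_days between 45 and 60]
ticket_id=400: ✓ → 94
ticket_id=401: ✓ → 93
ticket_id=402: ✓ → 46
ticket_id=403: ✗
ticket_id=404: ✓ → 24
ticket_id=405: ✓ → 6
ticket_id=406: ✓ → 47
ticket_id=407: ✓ → 52
ticket_id=408: ✓ → 56
infra_avg = (94 + 93 + 46 + 24 + 6 + 47 + 52 + 56) / 8 = 52.25

reopens_sum=171, infra_avg=52.25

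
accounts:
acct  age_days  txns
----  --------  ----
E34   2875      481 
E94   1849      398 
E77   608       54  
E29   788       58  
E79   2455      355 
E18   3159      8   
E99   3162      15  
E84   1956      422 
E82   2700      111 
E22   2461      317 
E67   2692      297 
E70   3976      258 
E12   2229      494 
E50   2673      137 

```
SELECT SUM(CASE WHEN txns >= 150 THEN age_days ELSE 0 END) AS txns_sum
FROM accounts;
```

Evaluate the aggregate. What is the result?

acct=E34: ✓ → 2875
acct=E94: ✓ → 1849
acct=E77: ✗
acct=E29: ✗
acct=E79: ✓ → 2455
acct=E18: ✗
acct=E99: ✗
acct=E84: ✓ → 1956
acct=E82: ✗
acct=E22: ✓ → 2461
acct=E67: ✓ → 2692
acct=E70: ✓ → 3976
acct=E12: ✓ → 2229
acct=E50: ✗
txns_sum = 2875 + 1849 + 2455 + 1956 + 2461 + 2692 + 3976 + 2229 = 20493

20493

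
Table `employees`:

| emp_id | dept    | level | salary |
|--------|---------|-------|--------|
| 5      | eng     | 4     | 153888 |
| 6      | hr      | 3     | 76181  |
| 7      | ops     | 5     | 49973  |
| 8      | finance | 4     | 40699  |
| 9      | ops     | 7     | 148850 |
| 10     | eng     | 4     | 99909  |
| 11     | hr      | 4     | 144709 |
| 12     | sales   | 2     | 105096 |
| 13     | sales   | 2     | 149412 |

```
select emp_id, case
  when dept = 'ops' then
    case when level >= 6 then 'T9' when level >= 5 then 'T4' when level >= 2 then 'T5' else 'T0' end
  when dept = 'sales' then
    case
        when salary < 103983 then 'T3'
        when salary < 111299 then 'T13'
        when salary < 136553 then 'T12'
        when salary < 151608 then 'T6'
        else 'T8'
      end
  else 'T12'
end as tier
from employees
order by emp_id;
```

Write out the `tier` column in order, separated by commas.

T12, T12, T4, T12, T9, T12, T12, T13, T6

emp_id=5: dept='eng' → outer ELSE → T12
emp_id=6: dept='hr' → outer ELSE → T12
emp_id=7: dept='ops' → inner[level >= 5] → T4
emp_id=8: dept='finance' → outer ELSE → T12
emp_id=9: dept='ops' → inner[level >= 6] → T9
emp_id=10: dept='eng' → outer ELSE → T12
emp_id=11: dept='hr' → outer ELSE → T12
emp_id=12: dept='sales' → inner[salary < 111299] → T13
emp_id=13: dept='sales' → inner[salary < 151608] → T6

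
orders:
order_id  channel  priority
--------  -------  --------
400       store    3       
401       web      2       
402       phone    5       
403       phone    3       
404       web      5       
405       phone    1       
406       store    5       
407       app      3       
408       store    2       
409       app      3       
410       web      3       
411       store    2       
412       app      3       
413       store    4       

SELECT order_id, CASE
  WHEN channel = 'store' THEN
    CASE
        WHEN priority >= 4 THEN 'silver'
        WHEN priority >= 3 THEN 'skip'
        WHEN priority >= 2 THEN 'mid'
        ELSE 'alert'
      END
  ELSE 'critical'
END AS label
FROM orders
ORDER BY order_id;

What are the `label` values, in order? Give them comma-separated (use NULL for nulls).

order_id=400: channel='store' → inner[priority >= 3] → skip
order_id=401: channel='web' → outer ELSE → critical
order_id=402: channel='phone' → outer ELSE → critical
order_id=403: channel='phone' → outer ELSE → critical
order_id=404: channel='web' → outer ELSE → critical
order_id=405: channel='phone' → outer ELSE → critical
order_id=406: channel='store' → inner[priority >= 4] → silver
order_id=407: channel='app' → outer ELSE → critical
order_id=408: channel='store' → inner[priority >= 2] → mid
order_id=409: channel='app' → outer ELSE → critical
order_id=410: channel='web' → outer ELSE → critical
order_id=411: channel='store' → inner[priority >= 2] → mid
order_id=412: channel='app' → outer ELSE → critical
order_id=413: channel='store' → inner[priority >= 4] → silver

skip, critical, critical, critical, critical, critical, silver, critical, mid, critical, critical, mid, critical, silver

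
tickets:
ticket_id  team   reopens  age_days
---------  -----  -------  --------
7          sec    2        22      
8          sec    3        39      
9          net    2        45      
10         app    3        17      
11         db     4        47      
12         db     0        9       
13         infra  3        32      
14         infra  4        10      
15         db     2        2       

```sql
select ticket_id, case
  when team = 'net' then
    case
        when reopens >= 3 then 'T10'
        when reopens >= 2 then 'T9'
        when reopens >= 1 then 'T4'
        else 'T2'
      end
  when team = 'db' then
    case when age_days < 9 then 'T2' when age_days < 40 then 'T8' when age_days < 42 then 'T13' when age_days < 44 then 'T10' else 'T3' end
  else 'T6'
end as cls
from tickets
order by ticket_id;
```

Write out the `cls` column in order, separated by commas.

ticket_id=7: team='sec' → outer ELSE → T6
ticket_id=8: team='sec' → outer ELSE → T6
ticket_id=9: team='net' → inner[reopens >= 2] → T9
ticket_id=10: team='app' → outer ELSE → T6
ticket_id=11: team='db' → inner[ELSE] → T3
ticket_id=12: team='db' → inner[age_days < 40] → T8
ticket_id=13: team='infra' → outer ELSE → T6
ticket_id=14: team='infra' → outer ELSE → T6
ticket_id=15: team='db' → inner[age_days < 9] → T2

T6, T6, T9, T6, T3, T8, T6, T6, T2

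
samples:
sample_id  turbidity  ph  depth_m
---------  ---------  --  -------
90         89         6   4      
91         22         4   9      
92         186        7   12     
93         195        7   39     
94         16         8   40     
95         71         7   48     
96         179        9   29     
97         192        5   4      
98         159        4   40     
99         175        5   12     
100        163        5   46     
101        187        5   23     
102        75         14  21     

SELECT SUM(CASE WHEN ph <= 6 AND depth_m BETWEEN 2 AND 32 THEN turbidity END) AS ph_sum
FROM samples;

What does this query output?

665

sample_id=90: ✓ → 89
sample_id=91: ✓ → 22
sample_id=92: ✗
sample_id=93: ✗
sample_id=94: ✗
sample_id=95: ✗
sample_id=96: ✗
sample_id=97: ✓ → 192
sample_id=98: ✗
sample_id=99: ✓ → 175
sample_id=100: ✗
sample_id=101: ✓ → 187
sample_id=102: ✗
ph_sum = 89 + 22 + 192 + 175 + 187 = 665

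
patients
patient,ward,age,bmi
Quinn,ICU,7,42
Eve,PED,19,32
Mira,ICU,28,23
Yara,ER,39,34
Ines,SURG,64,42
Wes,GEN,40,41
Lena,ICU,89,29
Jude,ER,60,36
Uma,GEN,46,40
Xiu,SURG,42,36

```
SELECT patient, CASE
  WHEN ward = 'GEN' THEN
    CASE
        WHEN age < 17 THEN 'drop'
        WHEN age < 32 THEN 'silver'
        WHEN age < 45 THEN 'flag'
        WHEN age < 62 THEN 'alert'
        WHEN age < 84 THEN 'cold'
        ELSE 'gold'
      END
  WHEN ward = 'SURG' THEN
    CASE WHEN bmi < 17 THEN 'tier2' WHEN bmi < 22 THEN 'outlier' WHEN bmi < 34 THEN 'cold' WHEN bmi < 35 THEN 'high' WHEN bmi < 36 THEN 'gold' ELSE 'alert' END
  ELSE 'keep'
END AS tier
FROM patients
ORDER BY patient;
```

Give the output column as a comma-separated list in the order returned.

keep, alert, keep, keep, keep, keep, alert, flag, alert, keep

patient=Eve: ward='PED' → outer ELSE → keep
patient=Ines: ward='SURG' → inner[ELSE] → alert
patient=Jude: ward='ER' → outer ELSE → keep
patient=Lena: ward='ICU' → outer ELSE → keep
patient=Mira: ward='ICU' → outer ELSE → keep
patient=Quinn: ward='ICU' → outer ELSE → keep
patient=Uma: ward='GEN' → inner[age < 62] → alert
patient=Wes: ward='GEN' → inner[age < 45] → flag
patient=Xiu: ward='SURG' → inner[ELSE] → alert
patient=Yara: ward='ER' → outer ELSE → keep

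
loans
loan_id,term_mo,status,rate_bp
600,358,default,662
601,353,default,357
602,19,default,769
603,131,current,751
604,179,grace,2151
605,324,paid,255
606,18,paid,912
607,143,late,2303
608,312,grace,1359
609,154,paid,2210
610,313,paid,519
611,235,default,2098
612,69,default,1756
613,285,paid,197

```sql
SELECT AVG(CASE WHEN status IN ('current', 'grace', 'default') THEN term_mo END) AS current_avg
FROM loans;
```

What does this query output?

loan_id=600: ✓ → 358
loan_id=601: ✓ → 353
loan_id=602: ✓ → 19
loan_id=603: ✓ → 131
loan_id=604: ✓ → 179
loan_id=605: ✗
loan_id=606: ✗
loan_id=607: ✗
loan_id=608: ✓ → 312
loan_id=609: ✗
loan_id=610: ✗
loan_id=611: ✓ → 235
loan_id=612: ✓ → 69
loan_id=613: ✗
current_avg = (358 + 353 + 19 + 131 + 179 + 312 + 235 + 69) / 8 = 207

207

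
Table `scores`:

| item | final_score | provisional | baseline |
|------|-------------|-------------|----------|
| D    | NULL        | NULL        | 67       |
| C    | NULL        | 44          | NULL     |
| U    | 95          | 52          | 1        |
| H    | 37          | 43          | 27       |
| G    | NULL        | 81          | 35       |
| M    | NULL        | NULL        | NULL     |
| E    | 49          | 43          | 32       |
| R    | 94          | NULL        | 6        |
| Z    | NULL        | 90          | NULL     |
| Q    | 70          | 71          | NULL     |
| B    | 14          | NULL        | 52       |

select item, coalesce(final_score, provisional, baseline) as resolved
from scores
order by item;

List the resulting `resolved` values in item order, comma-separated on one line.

item=B: final_score=14 → 14
item=C: final_score=NULL, provisional=44 → 44
item=D: final_score=NULL, provisional=NULL, baseline=67 → 67
item=E: final_score=49 → 49
item=G: final_score=NULL, provisional=81 → 81
item=H: final_score=37 → 37
item=M: final_score=NULL, provisional=NULL, baseline=NULL (all NULL) → NULL
item=Q: final_score=70 → 70
item=R: final_score=94 → 94
item=U: final_score=95 → 95
item=Z: final_score=NULL, provisional=90 → 90

14, 44, 67, 49, 81, 37, NULL, 70, 94, 95, 90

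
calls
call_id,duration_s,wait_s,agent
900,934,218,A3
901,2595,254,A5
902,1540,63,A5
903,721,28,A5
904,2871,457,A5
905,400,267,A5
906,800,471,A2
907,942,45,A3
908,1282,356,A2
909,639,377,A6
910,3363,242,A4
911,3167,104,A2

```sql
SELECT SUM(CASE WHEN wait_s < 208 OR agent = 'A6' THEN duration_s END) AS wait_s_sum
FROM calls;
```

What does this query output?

call_id=900: ✗
call_id=901: ✗
call_id=902: ✓ → 1540
call_id=903: ✓ → 721
call_id=904: ✗
call_id=905: ✗
call_id=906: ✗
call_id=907: ✓ → 942
call_id=908: ✗
call_id=909: ✓ → 639
call_id=910: ✗
call_id=911: ✓ → 3167
wait_s_sum = 1540 + 721 + 942 + 639 + 3167 = 7009

7009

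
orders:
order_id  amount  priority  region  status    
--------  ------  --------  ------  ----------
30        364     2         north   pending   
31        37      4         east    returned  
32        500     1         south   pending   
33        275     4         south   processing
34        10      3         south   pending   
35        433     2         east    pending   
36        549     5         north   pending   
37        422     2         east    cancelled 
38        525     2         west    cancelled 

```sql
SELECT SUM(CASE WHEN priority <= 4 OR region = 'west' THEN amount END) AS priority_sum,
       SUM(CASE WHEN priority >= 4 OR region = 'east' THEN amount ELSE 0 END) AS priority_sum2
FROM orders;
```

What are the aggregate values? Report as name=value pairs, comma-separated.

priority_sum=2566, priority_sum2=1716

[priority_sum: priority <= 4 OR region = 'west']
order_id=30: ✓ → 364
order_id=31: ✓ → 37
order_id=32: ✓ → 500
order_id=33: ✓ → 275
order_id=34: ✓ → 10
order_id=35: ✓ → 433
order_id=36: ✗
order_id=37: ✓ → 422
order_id=38: ✓ → 525
priority_sum = 364 + 37 + 500 + 275 + 10 + 433 + 422 + 525 = 2566
—
[priority_sum2: priority >= 4 OR region = 'east']
order_id=30: ✗
order_id=31: ✓ → 37
order_id=32: ✗
order_id=33: ✓ → 275
order_id=34: ✗
order_id=35: ✓ → 433
order_id=36: ✓ → 549
order_id=37: ✓ → 422
order_id=38: ✗
priority_sum2 = 37 + 275 + 433 + 549 + 422 = 1716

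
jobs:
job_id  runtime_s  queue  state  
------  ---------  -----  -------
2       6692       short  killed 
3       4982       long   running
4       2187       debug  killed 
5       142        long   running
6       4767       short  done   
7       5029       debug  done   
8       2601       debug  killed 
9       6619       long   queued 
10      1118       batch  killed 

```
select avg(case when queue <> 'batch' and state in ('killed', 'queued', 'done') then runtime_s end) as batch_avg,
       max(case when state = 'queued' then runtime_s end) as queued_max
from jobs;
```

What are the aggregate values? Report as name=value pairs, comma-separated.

[batch_avg: queue <> 'batch' and state in ('killed', 'queued', 'done')]
job_id=2: ✓ → 6692
job_id=3: ✗
job_id=4: ✓ → 2187
job_id=5: ✗
job_id=6: ✓ → 4767
job_id=7: ✓ → 5029
job_id=8: ✓ → 2601
job_id=9: ✓ → 6619
job_id=10: ✗
batch_avg = (6692 + 2187 + 4767 + 5029 + 2601 + 6619) / 6 = 4649.1666666667
—
[queued_max: state = 'queued']
job_id=2: ✗
job_id=3: ✗
job_id=4: ✗
job_id=5: ✗
job_id=6: ✗
job_id=7: ✗
job_id=8: ✗
job_id=9: ✓ → 6619
job_id=10: ✗
queued_max = MAX(6619) = 6619

batch_avg=4649.1666666667, queued_max=6619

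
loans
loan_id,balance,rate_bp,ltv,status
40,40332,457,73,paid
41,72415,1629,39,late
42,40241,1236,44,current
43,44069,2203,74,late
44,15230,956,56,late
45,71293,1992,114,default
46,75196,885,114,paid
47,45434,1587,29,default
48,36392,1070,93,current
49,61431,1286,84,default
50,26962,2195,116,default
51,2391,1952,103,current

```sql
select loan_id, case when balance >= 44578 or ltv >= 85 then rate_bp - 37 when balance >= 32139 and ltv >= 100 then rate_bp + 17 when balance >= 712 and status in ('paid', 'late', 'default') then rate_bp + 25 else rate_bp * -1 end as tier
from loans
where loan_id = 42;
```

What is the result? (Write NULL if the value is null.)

-1236

loan_id = 42: balance=40241, rate_bp=1236, ltv=44, status=current.
balance >= 44578 or ltv >= 85 → false
balance >= 32139 and ltv >= 100 → false
balance >= 712 and status in ('paid', 'late', 'default') → false
No prior WHEN matched → ELSE → -1236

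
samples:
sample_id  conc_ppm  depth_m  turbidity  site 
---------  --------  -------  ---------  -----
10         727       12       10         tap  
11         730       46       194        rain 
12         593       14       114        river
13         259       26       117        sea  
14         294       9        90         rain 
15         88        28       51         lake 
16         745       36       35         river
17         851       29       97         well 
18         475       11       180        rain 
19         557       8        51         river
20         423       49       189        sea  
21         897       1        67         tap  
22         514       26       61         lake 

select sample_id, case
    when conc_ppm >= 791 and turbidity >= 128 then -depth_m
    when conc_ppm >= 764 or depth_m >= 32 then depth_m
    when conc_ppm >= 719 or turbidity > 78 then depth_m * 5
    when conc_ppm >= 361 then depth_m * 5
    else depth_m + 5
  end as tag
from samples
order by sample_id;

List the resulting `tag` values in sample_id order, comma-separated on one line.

sample_id=10: conc_ppm >= 719 or turbidity > 78 → 60
sample_id=11: conc_ppm >= 764 or depth_m >= 32 → 46
sample_id=12: conc_ppm >= 719 or turbidity > 78 → 70
sample_id=13: conc_ppm >= 719 or turbidity > 78 → 130
sample_id=14: conc_ppm >= 719 or turbidity > 78 → 45
sample_id=15: ELSE → 33
sample_id=16: conc_ppm >= 764 or depth_m >= 32 → 36
sample_id=17: conc_ppm >= 764 or depth_m >= 32 → 29
sample_id=18: conc_ppm >= 719 or turbidity > 78 → 55
sample_id=19: conc_ppm >= 361 → 40
sample_id=20: conc_ppm >= 764 or depth_m >= 32 → 49
sample_id=21: conc_ppm >= 764 or depth_m >= 32 → 1
sample_id=22: conc_ppm >= 361 → 130

60, 46, 70, 130, 45, 33, 36, 29, 55, 40, 49, 1, 130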